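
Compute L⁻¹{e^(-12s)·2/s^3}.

L⁻¹{2/s^3} = t^2. By the time shift theorem, L⁻¹{e^(-as)F(s)} = u(t-a)f(t-a) with a=12, so L⁻¹{e^(-12s)·2/s^3} = u(t-12)·(t-12)^2

Final answer: u(t-12)·(t-12)^2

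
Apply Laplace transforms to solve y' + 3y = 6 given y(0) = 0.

sY + 3Y = 6/s. Y = 6/(s(s+3)). Partial fractions: Y = 2/s - 2/(s+3)

Final answer: y(t) = 2(1 - e^(-3t))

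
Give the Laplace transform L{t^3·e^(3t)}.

L{t^n·e^(at)} = n!/(s-a)^(n+1), so L{t^3·e^(3t)} = 6/(s-3)^4

Final answer: 6/(s-3)^4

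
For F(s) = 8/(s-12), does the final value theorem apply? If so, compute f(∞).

sF(s) = 8s/(s-12) has a pole at s = 12 in the right half-plane. Theorem does NOT apply (unstable system; f(t) = 8·e^(12t) grows without bound).

Final answer: Not applicable (unstable)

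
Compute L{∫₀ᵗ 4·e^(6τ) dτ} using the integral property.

L{∫₀ᵗ f(τ)dτ} = F(s)/s with F(s) = 4/(s-6), so L{∫₀ᵗ 4·e^(6τ) dτ} = 4/(s(s-6))

Final answer: 4/(s(s-6))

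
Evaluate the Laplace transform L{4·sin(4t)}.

L{sin(ωt)} = ω/(s² + ω²), so L{sin(4t)} = 4/(s² + 16). Then L{4·sin(4t)} = 4·4/(s² + 16) = 16/(s² + 16)

Final answer: 16/(s² + 16)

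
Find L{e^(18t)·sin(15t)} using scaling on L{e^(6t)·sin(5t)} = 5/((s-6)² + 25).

Scaling with a=3: L{e^(18t)·sin(15t)} = (1/3) · 5/((s/3-6)² + 25). Simplifying: 15/((s-18)² + 225)

Final answer: 15/((s-18)² + 225)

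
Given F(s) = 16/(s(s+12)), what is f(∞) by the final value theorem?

f(∞) = lim_{s→0} s·16/(s(s+12)) = lim_{s→0} 16/(s+12) = 16/12 = 4/3

Final answer: 4/3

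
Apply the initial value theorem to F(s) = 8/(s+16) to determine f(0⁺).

f(0⁺) = lim_{s→∞} s·8/(s+16) = lim_{s→∞} 8s/(s+16) = 8

Final answer: 8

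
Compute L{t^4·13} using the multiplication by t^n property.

L{13} = 13/s. d^1/ds^1[1/s] = -1/s². d^2/ds^2[1/s] = 2/s^3. d^3/ds^3[1/s] = -6/s^4. d^4/ds^4[1/s] = 24/s^5. So L{t^4} = (-1)^{4}·24/s^5 = 24/s^5. Then L{t^4·13} = 13·24/s^5 = 312/s^5

Final answer: 312/s^5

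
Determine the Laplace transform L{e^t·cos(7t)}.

L{e^(at)·cos(ωt)} = (s-a)/((s-a)² + ω²), so L{e^t·cos(7t)} = (s-1)/((s-1)² + 49)

Final answer: (s-1)/((s-1)² + 49)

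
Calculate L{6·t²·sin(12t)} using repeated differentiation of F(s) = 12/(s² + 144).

F(s) = 12/(s² + 144). F'(s) = -24s/(s² + 144)². F''(s) = -24(144 - 3s²)/(s² + 144)³ = (72s² - 3456)/(s² + 144)³. So L{t²·sin(12t)} = (-1)² F''(s) = (72s² - 3456)/(s² + 144)³. Then L{6·t²·sin(12t)} = 6·(72s² - 3456)/(s² + 144)³ = (432s² - 20736)/(s² + 144)³

Final answer: (432s² - 20736)/(s² + 144)³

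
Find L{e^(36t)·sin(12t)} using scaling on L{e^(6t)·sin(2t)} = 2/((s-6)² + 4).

Scaling with a=6: L{e^(36t)·sin(12t)} = (1/6) · 2/((s/6-6)² + 4). Simplifying: 12/((s-36)² + 144)

Final answer: 12/((s-36)² + 144)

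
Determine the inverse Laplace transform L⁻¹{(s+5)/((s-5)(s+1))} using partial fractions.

Using partial fractions, f(t) = (10e^(5t) - 4e^(-t))/6

Final answer: (10e^(5t) - 4e^(-t))/6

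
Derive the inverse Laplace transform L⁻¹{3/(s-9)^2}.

L⁻¹{n!/(s-a)^(n+1)} = t^n·e^(at) with n=1, a=9. So L⁻¹{1/(s-9)^2} = t·e^(9t), and L⁻¹{3/(s-9)^2} = (3/1)·t·e^(9t) = 3·t·e^(9t)

Final answer: 3·t·e^(9t)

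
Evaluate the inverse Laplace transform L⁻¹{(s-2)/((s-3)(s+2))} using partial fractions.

Using partial fractions, f(t) = (e^(3t) + 4e^(-2t))/5

Final answer: (e^(3t) + 4e^(-2t))/5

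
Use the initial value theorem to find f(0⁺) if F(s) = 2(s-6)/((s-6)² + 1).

f(0⁺) = lim_{s→∞} sF(s) = lim_{s→∞} 2s(s-6)/((s-6)² + 1) = 2

Final answer: 2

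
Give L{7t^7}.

L{t^n} = n!/s^(n+1). So L{7t^7} = 7·7!/s^8 = 35280/s^8

Final answer: 35280/s^8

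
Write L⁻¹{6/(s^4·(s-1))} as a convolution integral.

6/(s^4·(s-1)) = (6/s^4)·(1/(s-1)) = L{t^3}·L{e^t}. So f(t) = t^3*e^t = ∫₀ᵗ τ^3·e^(t-τ) dτ

Final answer: ∫₀ᵗ τ^3·e^(t-τ) dτ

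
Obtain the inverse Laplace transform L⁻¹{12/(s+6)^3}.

L⁻¹{n!/(s-a)^(n+1)} = t^n·e^(at) with n=2, a=-6. So L⁻¹{2/(s+6)^3} = t^2·e^(-6t), and L⁻¹{12/(s+6)^3} = (12/2)·t^2·e^(-6t) = 6·t^2·e^(-6t)

Final answer: 6·t^2·e^(-6t)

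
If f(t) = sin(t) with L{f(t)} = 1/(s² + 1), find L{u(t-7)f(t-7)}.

Time shift theorem: L{u(t-a)f(t-a)} = e^(-as)F(s). Here a=7, F(s) = 1/(s² + 1), so L{u(t-7)f(t-7)} = e^(-7s)·1/(s² + 1)

Final answer: e^(-7s)·1/(s² + 1)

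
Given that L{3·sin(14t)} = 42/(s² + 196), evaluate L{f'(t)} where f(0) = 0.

L{f'(t)} = s·F(s) - f(0) = s·42/(s² + 196) - 0 = 42s/(s² + 196)

Final answer: 42s/(s² + 196)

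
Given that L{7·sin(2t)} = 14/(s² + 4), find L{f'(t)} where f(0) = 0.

L{f'(t)} = s·F(s) - f(0) = s·14/(s² + 4) - 0 = 14s/(s² + 4)

Final answer: 14s/(s² + 4)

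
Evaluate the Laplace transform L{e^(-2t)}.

L{e^(at)} = 1/(s-a), so L{e^(-2t)} = 1/(s+2)

Final answer: 1/(s+2)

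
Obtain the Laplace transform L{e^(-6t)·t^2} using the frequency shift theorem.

L{e^(at)·t^n} = n!/(s-a)^(n+1), so L{e^(-6t)·t^2} = 2/(s+6)^3

Final answer: 2/(s+6)^3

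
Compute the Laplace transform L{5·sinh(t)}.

L{sinh(ωt)} = ω/(s² - ω²), so L{sinh(t)} = 1/(s² - 1). Then L{5·sinh(t)} = 5·1/(s² - 1) = 5/(s² - 1)

Final answer: 5/(s² - 1)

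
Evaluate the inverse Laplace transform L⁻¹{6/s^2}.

L⁻¹{n!/s^(n+1)} = t^n with n=1. So L⁻¹{1/s^2} = t, and L⁻¹{6/s^2} = (6/1)·t = 6·t

Final answer: 6·t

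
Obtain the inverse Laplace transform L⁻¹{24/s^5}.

L⁻¹{n!/s^(n+1)} = t^n with n=4. So L⁻¹{24/s^5} = t^4

Final answer: t^4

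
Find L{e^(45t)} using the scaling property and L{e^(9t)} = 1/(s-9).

Using L{f(at)} = (1/a)F(s/a) with a=5 and f(t) = e^(9t): L{e^(45t)} = (1/5) · 1/((s/5)-9) = (1/5) · 5/(s-45) = 1/(s-45)

Final answer: 1/(s-45)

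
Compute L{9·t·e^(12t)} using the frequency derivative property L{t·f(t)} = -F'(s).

L{e^(12t)} = 1/(s-12). By frequency derivative: L{t·e^(12t)} = -d/ds[1/(s-12)] = -(-1)/(s-12)² = 1/(s-12)². Then L{9·t·e^(12t)} = 9·1/(s-12)² = 9/(s-12)²

Final answer: 9/(s-12)²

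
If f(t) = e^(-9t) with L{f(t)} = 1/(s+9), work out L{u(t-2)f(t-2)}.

Time shift theorem: L{u(t-a)f(t-a)} = e^(-as)F(s). Here a=2, F(s) = 1/(s+9), so L{u(t-2)f(t-2)} = e^(-2s)·1/(s+9)

Final answer: e^(-2s)·1/(s+9)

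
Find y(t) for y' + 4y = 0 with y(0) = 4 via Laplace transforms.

L{y'} + 4L{y} = 0. sY - 4 + 4Y = 0. Y(s+4) = 4. Y = 4/(s+4)

Final answer: y(t) = 4e^(-4t)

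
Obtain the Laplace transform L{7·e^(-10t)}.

L{e^(at)} = 1/(s-a), so L{e^(-10t)} = 1/(s+10). Then L{7·e^(-10t)} = 7/(s+10)

Final answer: 7/(s+10)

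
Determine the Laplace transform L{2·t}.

L{t^n} = n!/s^(n+1), so L{t} = 1/s^2. Then L{2·t} = 2·1/s^2 = 2/s^2

Final answer: 2/s^2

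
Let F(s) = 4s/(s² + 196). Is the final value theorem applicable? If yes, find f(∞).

The final value theorem requires all poles of sF(s) in the left half-plane. sF(s) = 4s²/(s² + 196) has poles at s = ±14i (imaginary axis). Theorem does NOT apply (oscillatory system).

Final answer: Not applicable (oscillatory)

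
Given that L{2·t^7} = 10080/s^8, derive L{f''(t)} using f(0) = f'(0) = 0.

L{f''(t)} = s²F(s) - sf(0) - f'(0) = s²·10080/s^8 - 0 - 0 = 10080/s^6

Final answer: 10080/s^6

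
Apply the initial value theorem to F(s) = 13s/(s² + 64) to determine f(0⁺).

f(0⁺) = lim_{s→∞} s·13s/(s² + 64) = lim_{s→∞} 13s²/(s² + 64) = 13

Final answer: 13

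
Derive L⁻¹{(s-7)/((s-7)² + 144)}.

Using frequency shift: L⁻¹{(s-a)/((s-a)² + b²)} = e^(at)cos(bt). Here a=7, b=12

Final answer: e^(7t)·cos(12t)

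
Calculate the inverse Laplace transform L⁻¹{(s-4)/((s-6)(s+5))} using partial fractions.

Using partial fractions, f(t) = (2e^(6t) + 9e^(-5t))/11

Final answer: (2e^(6t) + 9e^(-5t))/11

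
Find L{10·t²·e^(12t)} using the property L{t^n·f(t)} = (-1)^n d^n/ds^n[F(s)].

L{e^(12t)} = 1/(s-12). d/ds[1/(s-12)] = -1/(s-12)². d²/ds²[1/(s-12)] = 2/(s-12)³. So L{t²·e^(12t)} = (-1)² · 2/(s-12)³ = 2/(s-12)³. Then L{10·t²·e^(12t)} = 10·2/(s-12)³ = 20/(s-12)³

Final answer: 20/(s-12)³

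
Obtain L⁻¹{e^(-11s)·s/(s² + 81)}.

L⁻¹{s/(s² + 81)} = cos(9t). By the time shift theorem, L⁻¹{e^(-as)F(s)} = u(t-a)f(t-a) with a=11, so L⁻¹{e^(-11s)·s/(s² + 81)} = u(t-11)·cos(9(t-11))

Final answer: u(t-11)·cos(9(t-11))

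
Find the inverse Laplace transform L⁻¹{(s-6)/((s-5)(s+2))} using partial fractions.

Using partial fractions, f(t) = (-e^(5t) + 8e^(-2t))/7

Final answer: (-e^(5t) + 8e^(-2t))/7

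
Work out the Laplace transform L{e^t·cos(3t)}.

L{e^(at)·cos(ωt)} = (s-a)/((s-a)² + ω²), so L{e^t·cos(3t)} = (s-1)/((s-1)² + 9)

Final answer: (s-1)/((s-1)² + 9)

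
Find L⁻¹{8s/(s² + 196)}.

This is the form c·s/(s² + a²) with a = 14, c = 8. L⁻¹ = 8·cos(14t)

Final answer: 8·cos(14t)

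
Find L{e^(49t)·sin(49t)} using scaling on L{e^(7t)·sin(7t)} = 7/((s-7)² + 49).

Scaling with a=7: L{e^(49t)·sin(49t)} = (1/7) · 7/((s/7-7)² + 49). Simplifying: 49/((s-49)² + 2401)

Final answer: 49/((s-49)² + 2401)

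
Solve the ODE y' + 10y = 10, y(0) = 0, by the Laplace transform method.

sY + 10Y = 10/s. Y = 10/(s(s+10)). Partial fractions: Y = 1/s - 1/(s+10)

Final answer: y(t) = (1 - e^(-10t))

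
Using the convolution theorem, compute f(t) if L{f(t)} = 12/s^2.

12/s^2 = (12/s)·(1/s) = L{12}·L{1}. By convolution, f(t) = 12*1 = ∫₀ᵗ 12·1 dτ = 12·t

Final answer: 12·t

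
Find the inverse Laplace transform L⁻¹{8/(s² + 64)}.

L⁻¹{8/(s² + 64)} = sin(8t)

Final answer: sin(8t)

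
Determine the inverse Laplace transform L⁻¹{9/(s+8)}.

L⁻¹{1/(s-a)} = e^(at), so L⁻¹{1/(s+8)} = e^(-8t), and L⁻¹{9/(s+8)} = 9·e^(-8t)

Final answer: 9·e^(-8t)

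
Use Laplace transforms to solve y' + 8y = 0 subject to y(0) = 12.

L{y'} + 8L{y} = 0. sY - 12 + 8Y = 0. Y(s+8) = 12. Y = 12/(s+8)

Final answer: y(t) = 12e^(-8t)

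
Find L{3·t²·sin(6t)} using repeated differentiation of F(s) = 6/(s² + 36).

F(s) = 6/(s² + 36). F'(s) = -12s/(s² + 36)². F''(s) = -12(36 - 3s²)/(s² + 36)³ = (36s² - 432)/(s² + 36)³. So L{t²·sin(6t)} = (-1)² F''(s) = (36s² - 432)/(s² + 36)³. Then L{3·t²·sin(6t)} = 3·(36s² - 432)/(s² + 36)³ = (108s² - 1296)/(s² + 36)³

Final answer: (108s² - 1296)/(s² + 36)³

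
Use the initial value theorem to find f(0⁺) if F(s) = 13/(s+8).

f(0⁺) = lim_{s→∞} s·13/(s+8) = lim_{s→∞} 13s/(s+8) = 13

Final answer: 13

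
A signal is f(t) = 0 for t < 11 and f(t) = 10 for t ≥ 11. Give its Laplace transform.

f(t) = 10·u(t-11). L{u(t-11)} = e^(-11s)/s, so L{f(t)} = 10·e^(-11s)/s

Final answer: 10·e^(-11s)/s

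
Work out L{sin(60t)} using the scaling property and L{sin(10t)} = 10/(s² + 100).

Using L{f(at)} = (1/a)F(s/a) with a=6: L{sin(60t)} = (1/6) · 10/((s/6)² + 100) = (1/6) · 10·36/(s² + 3600) = 60/(s² + 3600)

Final answer: 60/(s² + 3600)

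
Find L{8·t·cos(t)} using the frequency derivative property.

L{cos(t)} = s/(s² + 1). Derivative: d/ds[s/(s² + 1)] = [(s² + 1) - s·2s]/(s² + 1)² = (1 - s²)/(s² + 1)². So L{t·cos(t)} = -F'(s) = (s² - 1)/(s² + 1)². Then L{8·t·cos(t)} = 8·(s² - 1)/(s² + 1)²

Final answer: 8·(s² - 1)/(s² + 1)²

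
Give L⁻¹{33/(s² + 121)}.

This is the form c·a/(s² + a²) with a = 11, c = 3. L⁻¹ = 3·sin(11t)

Final answer: 3·sin(11t)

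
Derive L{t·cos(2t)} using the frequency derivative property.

L{cos(2t)} = s/(s² + 4). Derivative: d/ds[s/(s² + 4)] = [(s² + 4) - s·2s]/(s² + 4)² = (4 - s²)/(s² + 4)². So L{t·cos(2t)} = -F'(s) = (s² - 4)/(s² + 4)²

Final answer: (s² - 4)/(s² + 4)²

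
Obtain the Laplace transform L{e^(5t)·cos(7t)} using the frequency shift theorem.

Frequency shift: L{e^(at)f(t)} = F(s-a). L{e^(5t)·cos(7t)} = (s-5)/((s-5)² + 49)

Final answer: (s-5)/((s-5)² + 49)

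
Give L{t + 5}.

L{t + 5} = L{t} + 5·L{1} = 1/s² + 5/s

Final answer: 1/s² + 5/s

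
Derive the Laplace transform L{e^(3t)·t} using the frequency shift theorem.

L{e^(at)·t^n} = n!/(s-a)^(n+1), so L{e^(3t)·t} = 1/(s-3)^2

Final answer: 1/(s-3)^2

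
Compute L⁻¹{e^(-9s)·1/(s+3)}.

L⁻¹{1/(s+3)} = e^(-3t). By the time shift theorem, L⁻¹{e^(-as)F(s)} = u(t-a)f(t-a) with a=9, so L⁻¹{e^(-9s)·1/(s+3)} = u(t-9)·e^(-3(t-9))

Final answer: u(t-9)·e^(-3(t-9))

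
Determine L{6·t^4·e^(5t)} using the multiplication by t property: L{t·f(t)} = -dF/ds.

Using L{t^n·e^(at)} = n!/(s-a)^(n+1), L{t^4·e^(5t)} = 24/(s-5)^5, so L{6·t^4·e^(5t)} = 6·24/(s-5)^5 = 144/(s-5)^5

Final answer: 144/(s-5)^5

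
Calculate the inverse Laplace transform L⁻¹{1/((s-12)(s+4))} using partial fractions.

Decompose: A/(s-12) + B/(s+4). A = 1/16, B = -1/16. f(t) = (e^(12t) - e^(-4t))/16

Final answer: (e^(12t) - e^(-4t))/16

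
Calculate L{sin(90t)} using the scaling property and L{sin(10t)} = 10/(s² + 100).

Using L{f(at)} = (1/a)F(s/a) with a=9: L{sin(90t)} = (1/9) · 10/((s/9)² + 100) = (1/9) · 10·81/(s² + 8100) = 90/(s² + 8100)

Final answer: 90/(s² + 8100)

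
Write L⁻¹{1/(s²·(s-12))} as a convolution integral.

1/(s²·(s-12)) = (1/s^2)·(1/(s-12)) = L{t}·L{e^(12t)}. So f(t) = t*e^(12t) = ∫₀ᵗ τ·e^(12(t-τ)) dτ

Final answer: ∫₀ᵗ τ·e^(12(t-τ)) dτ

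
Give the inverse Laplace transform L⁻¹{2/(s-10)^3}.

L⁻¹{n!/(s-a)^(n+1)} = t^n·e^(at), so L⁻¹{2/(s-10)^3} = t^2·e^(10t)

Final answer: t^2·e^(10t)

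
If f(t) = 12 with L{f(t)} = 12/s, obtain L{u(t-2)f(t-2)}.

Time shift theorem: L{u(t-a)f(t-a)} = e^(-as)F(s). Here a=2, F(s) = 12/s, so L{u(t-2)f(t-2)} = e^(-2s)·12/s

Final answer: e^(-2s)·12/s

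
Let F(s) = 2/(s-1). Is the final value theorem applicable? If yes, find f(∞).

sF(s) = 2s/(s-1) has a pole at s = 1 in the right half-plane. Theorem does NOT apply (unstable system; f(t) = 2·e^t grows without bound).

Final answer: Not applicable (unstable)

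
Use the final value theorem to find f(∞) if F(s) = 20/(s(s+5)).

f(∞) = lim_{s→0} s·20/(s(s+5)) = lim_{s→0} 20/(s+5) = 20/5 = 4

Final answer: 4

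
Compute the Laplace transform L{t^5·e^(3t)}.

L{t^n·e^(at)} = n!/(s-a)^(n+1), so L{t^5·e^(3t)} = 120/(s-3)^6

Final answer: 120/(s-3)^6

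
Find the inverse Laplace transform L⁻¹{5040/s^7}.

L⁻¹{n!/s^(n+1)} = t^n with n=6. So L⁻¹{720/s^7} = t^6, and L⁻¹{5040/s^7} = (5040/720)·t^6 = 7·t^6

Final answer: 7·t^6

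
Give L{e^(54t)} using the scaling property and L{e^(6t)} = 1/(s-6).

Using L{f(at)} = (1/a)F(s/a) with a=9 and f(t) = e^(6t): L{e^(54t)} = (1/9) · 1/((s/9)-6) = (1/9) · 9/(s-54) = 1/(s-54)

Final answer: 1/(s-54)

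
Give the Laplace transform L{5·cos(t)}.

L{cos(ωt)} = s/(s² + ω²), so L{cos(t)} = s/(s² + 1). Then L{5·cos(t)} = 5·s/(s² + 1) = 5s/(s² + 1)

Final answer: 5s/(s² + 1)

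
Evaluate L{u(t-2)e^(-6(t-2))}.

u(t-a)f(t-a) with f(t)=e^(-6t). L{e^(-6t)} = 1/(s+6). By time shift: e^(-2s)/(s+6)

Final answer: e^(-2s)/(s+6)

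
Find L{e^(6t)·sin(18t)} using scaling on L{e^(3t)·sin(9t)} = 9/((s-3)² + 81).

Scaling with a=2: L{e^(6t)·sin(18t)} = (1/2) · 9/((s/2-3)² + 81). Simplifying: 18/((s-6)² + 324)

Final answer: 18/((s-6)² + 324)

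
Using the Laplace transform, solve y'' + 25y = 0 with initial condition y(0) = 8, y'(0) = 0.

L{y''} + 25L{y} = 0. s²Y - 8s - 0 + 25Y = 0. Y(s² + 25) = 8s. Y = (8s)/(s² + 25). Inverting: y(t) = 8cos(5t)

Final answer: y(t) = 8cos(5t)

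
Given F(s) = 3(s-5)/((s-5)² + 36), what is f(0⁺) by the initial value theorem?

f(0⁺) = lim_{s→∞} sF(s) = lim_{s→∞} 3s(s-5)/((s-5)² + 36) = 3

Final answer: 3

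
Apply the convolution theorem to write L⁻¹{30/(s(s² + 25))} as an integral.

30/(s(s² + 25)) = (1/s)·(30/(s² + 25)) = L{1}·L{6·sin(5t)}. So f(t) = 1*(6·sin(5t)) = ∫₀ᵗ 6·sin(5τ) dτ

Final answer: ∫₀ᵗ 6·sin(5τ) dτ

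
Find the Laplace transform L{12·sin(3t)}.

L{sin(ωt)} = ω/(s² + ω²), so L{sin(3t)} = 3/(s² + 9). Then L{12·sin(3t)} = 12·3/(s² + 9) = 36/(s² + 9)

Final answer: 36/(s² + 9)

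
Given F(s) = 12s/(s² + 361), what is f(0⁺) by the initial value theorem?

f(0⁺) = lim_{s→∞} s·12s/(s² + 361) = lim_{s→∞} 12s²/(s² + 361) = 12

Final answer: 12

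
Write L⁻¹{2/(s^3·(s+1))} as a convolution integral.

2/(s^3·(s+1)) = (2/s^3)·(1/(s+1)) = L{t^2}·L{e^(-t)}. So f(t) = t^2*e^(-t) = ∫₀ᵗ τ^2·e^(-(t-τ)) dτ

Final answer: ∫₀ᵗ τ^2·e^(-(t-τ)) dτ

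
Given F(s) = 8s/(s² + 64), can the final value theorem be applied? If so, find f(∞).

The final value theorem requires all poles of sF(s) in the left half-plane. sF(s) = 8s²/(s² + 64) has poles at s = ±8i (imaginary axis). Theorem does NOT apply (oscillatory system).

Final answer: Not applicable (oscillatory)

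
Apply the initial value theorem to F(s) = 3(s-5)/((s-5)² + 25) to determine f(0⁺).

f(0⁺) = lim_{s→∞} sF(s) = lim_{s→∞} 3s(s-5)/((s-5)² + 25) = 3

Final answer: 3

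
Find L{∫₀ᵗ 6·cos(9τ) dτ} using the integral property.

L{∫₀ᵗ f(τ)dτ} = F(s)/s with F(s) = 6s/(s² + 81), so the result is (6s/(s² + 81))/s = 6/(s² + 81)

Final answer: 6/(s² + 81)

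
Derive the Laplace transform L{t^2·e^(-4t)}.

L{t^n·e^(at)} = n!/(s-a)^(n+1), so L{t^2·e^(-4t)} = 2/(s+4)^3

Final answer: 2/(s+4)^3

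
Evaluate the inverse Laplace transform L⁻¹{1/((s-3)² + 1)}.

Using frequency shift, L⁻¹{1/((s-3)² + 1)} = e^(3t)·sin(t)

Final answer: e^(3t)·sin(t)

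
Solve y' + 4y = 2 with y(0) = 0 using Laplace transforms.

sY + 4Y = 2/s. Y = 2/(s(s+4)). Partial fractions: Y = 1/2/s - 1/2/(s+4)

Final answer: y(t) = 1/2(1 - e^(-4t))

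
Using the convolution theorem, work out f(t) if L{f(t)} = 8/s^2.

8/s^2 = (8/s)·(1/s) = L{8}·L{1}. By convolution, f(t) = 8*1 = ∫₀ᵗ 8·1 dτ = 8·t

Final answer: 8·t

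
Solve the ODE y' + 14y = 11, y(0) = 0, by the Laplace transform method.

sY + 14Y = 11/s. Y = 11/(s(s+14)). Partial fractions: Y = 11/14/s - 11/14/(s+14)

Final answer: y(t) = 11/14(1 - e^(-14t))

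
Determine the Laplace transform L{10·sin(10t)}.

L{sin(ωt)} = ω/(s² + ω²), so L{sin(10t)} = 10/(s² + 100). Then L{10·sin(10t)} = 10·10/(s² + 100) = 100/(s² + 100)

Final answer: 100/(s² + 100)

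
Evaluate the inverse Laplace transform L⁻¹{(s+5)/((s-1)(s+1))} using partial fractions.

Using partial fractions, f(t) = (6e^t - 4e^(-t))/2

Final answer: (6e^t - 4e^(-t))/2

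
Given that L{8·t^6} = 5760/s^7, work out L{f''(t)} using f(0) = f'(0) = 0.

L{f''(t)} = s²F(s) - sf(0) - f'(0) = s²·5760/s^7 - 0 - 0 = 5760/s^5

Final answer: 5760/s^5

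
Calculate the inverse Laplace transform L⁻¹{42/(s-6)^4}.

L⁻¹{n!/(s-a)^(n+1)} = t^n·e^(at) with n=3, a=6. So L⁻¹{6/(s-6)^4} = t^3·e^(6t), and L⁻¹{42/(s-6)^4} = (42/6)·t^3·e^(6t) = 7·t^3·e^(6t)

Final answer: 7·t^3·e^(6t)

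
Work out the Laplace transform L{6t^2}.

L{6t^2} = 6 · L{t^2} = 6 · 2/s^3 = 12/s^3

Final answer: 12/s^3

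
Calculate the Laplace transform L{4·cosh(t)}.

L{cosh(ωt)} = s/(s² - ω²), so L{cosh(t)} = s/(s² - 1). Then L{4·cosh(t)} = 4·s/(s² - 1) = 4s/(s² - 1)

Final answer: 4s/(s² - 1)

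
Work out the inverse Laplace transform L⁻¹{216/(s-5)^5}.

L⁻¹{n!/(s-a)^(n+1)} = t^n·e^(at) with n=4, a=5. So L⁻¹{24/(s-5)^5} = t^4·e^(5t), and L⁻¹{216/(s-5)^5} = (216/24)·t^4·e^(5t) = 9·t^4·e^(5t)

Final answer: 9·t^4·e^(5t)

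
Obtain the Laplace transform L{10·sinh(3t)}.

L{sinh(ωt)} = ω/(s² - ω²), so L{sinh(3t)} = 3/(s² - 9). Then L{10·sinh(3t)} = 10·3/(s² - 9) = 30/(s² - 9)

Final answer: 30/(s² - 9)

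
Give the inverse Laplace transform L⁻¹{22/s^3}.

L⁻¹{n!/s^(n+1)} = t^n with n=2. So L⁻¹{2/s^3} = t^2, and L⁻¹{22/s^3} = (22/2)·t^2 = 11·t^2

Final answer: 11·t^2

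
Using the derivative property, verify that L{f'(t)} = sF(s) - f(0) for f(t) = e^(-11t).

f'(t) = -11e^(-11t). Direct: L{f'(t)} = -11/(s+11). Property: s·1/(s+11) - 1 = (s - (s+11))/(s+11) = -11/(s+11). ✓

Final answer: -11/(s+11)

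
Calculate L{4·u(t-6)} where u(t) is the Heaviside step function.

L{u(t-a)} = e^(-as)/s. Here a=6, so L{u(t-6)} = e^(-6s)/s, and L{4·u(t-6)} = 4·e^(-6s)/s

Final answer: 4·e^(-6s)/s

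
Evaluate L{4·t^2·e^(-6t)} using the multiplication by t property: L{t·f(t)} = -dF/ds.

Using L{t^n·e^(at)} = n!/(s-a)^(n+1), L{t^2·e^(-6t)} = 2/(s+6)^3, so L{4·t^2·e^(-6t)} = 4·2/(s+6)^3 = 8/(s+6)^3

Final answer: 8/(s+6)^3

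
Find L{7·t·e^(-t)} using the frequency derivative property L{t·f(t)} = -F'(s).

L{e^(-t)} = 1/(s+1). By frequency derivative: L{t·e^(-t)} = -d/ds[1/(s+1)] = -(-1)/(s+1)² = 1/(s+1)². Then L{7·t·e^(-t)} = 7·1/(s+1)² = 7/(s+1)²

Final answer: 7/(s+1)²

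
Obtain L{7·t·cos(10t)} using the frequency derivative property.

L{cos(10t)} = s/(s² + 100). Derivative: d/ds[s/(s² + 100)] = [(s² + 100) - s·2s]/(s² + 100)² = (100 - s²)/(s² + 100)². So L{t·cos(10t)} = -F'(s) = (s² - 100)/(s² + 100)². Then L{7·t·cos(10t)} = 7·(s² - 100)/(s² + 100)²

Final answer: 7·(s² - 100)/(s² + 100)²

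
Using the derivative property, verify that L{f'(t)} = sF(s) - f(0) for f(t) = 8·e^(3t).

f'(t) = 24e^(3t). Direct: L{f'(t)} = 24/(s-3). Property: s·8/(s-3) - 8 = (8s - 8(s-3))/(s-3) = 24/(s-3). ✓

Final answer: 24/(s-3)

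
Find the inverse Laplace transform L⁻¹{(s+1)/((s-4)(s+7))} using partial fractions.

Using partial fractions, f(t) = (5e^(4t) + 6e^(-7t))/11

Final answer: (5e^(4t) + 6e^(-7t))/11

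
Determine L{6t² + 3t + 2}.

L{6t² + 3t + 2} = 6·2/s³ + 3/s² + 2/s = 12/s³ + 3/s² + 2/s

Final answer: 12/s³ + 3/s² + 2/s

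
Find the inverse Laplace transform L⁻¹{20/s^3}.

L⁻¹{n!/s^(n+1)} = t^n with n=2. So L⁻¹{2/s^3} = t^2, and L⁻¹{20/s^3} = (20/2)·t^2 = 10·t^2

Final answer: 10·t^2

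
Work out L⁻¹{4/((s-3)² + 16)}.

Form: b/((s-a)² + b²) → e^(at)sin(bt). With a=3, b=4

Final answer: e^(3t)·sin(4t)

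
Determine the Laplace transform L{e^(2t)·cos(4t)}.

L{e^(at)·cos(ωt)} = (s-a)/((s-a)² + ω²), so L{e^(2t)·cos(4t)} = (s-2)/((s-2)² + 16)

Final answer: (s-2)/((s-2)² + 16)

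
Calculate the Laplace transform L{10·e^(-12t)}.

L{e^(at)} = 1/(s-a), so L{e^(-12t)} = 1/(s+12). Then L{10·e^(-12t)} = 10/(s+12)

Final answer: 10/(s+12)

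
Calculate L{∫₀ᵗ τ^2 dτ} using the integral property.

L{∫₀ᵗ f(τ)dτ} = F(s)/s with f(t) = t^2. F(s) = 2/s^3, so L{∫₀ᵗ τ^2 dτ} = (2/s^3)/s = 2/s^4. (Check: ∫₀ᵗ τ^2 dτ = t^3/3.)

Final answer: 2/s^4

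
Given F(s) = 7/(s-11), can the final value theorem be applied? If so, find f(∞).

sF(s) = 7s/(s-11) has a pole at s = 11 in the right half-plane. Theorem does NOT apply (unstable system; f(t) = 7·e^(11t) grows without bound).

Final answer: Not applicable (unstable)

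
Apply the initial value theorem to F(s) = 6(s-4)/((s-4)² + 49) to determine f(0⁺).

f(0⁺) = lim_{s→∞} sF(s) = lim_{s→∞} 6s(s-4)/((s-4)² + 49) = 6

Final answer: 6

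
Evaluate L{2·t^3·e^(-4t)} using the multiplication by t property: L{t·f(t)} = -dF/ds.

Using L{t^n·e^(at)} = n!/(s-a)^(n+1), L{t^3·e^(-4t)} = 6/(s+4)^4, so L{2·t^3·e^(-4t)} = 2·6/(s+4)^4 = 12/(s+4)^4

Final answer: 12/(s+4)^4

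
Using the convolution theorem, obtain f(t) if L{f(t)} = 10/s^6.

10/s^6 = (10/s)·(1/s^5) = L{10}·L{t^4/24}. By convolution, f(t) = 10*t^4/24 = ∫₀ᵗ 10·τ^4/24 dτ = 10·t^5/120

Final answer: 10·t^5/120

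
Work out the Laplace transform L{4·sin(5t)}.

L{sin(ωt)} = ω/(s² + ω²), so L{sin(5t)} = 5/(s² + 25). Then L{4·sin(5t)} = 4·5/(s² + 25) = 20/(s² + 25)

Final answer: 20/(s² + 25)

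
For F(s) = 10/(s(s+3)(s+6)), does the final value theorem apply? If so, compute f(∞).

Poles of sF(s) = 10/((s+3)(s+6)) are at s = -3 and s = -6, both in the left half-plane. Theorem applies. f(∞) = lim_{s→0} sF(s) = 10/(3·6) = 5/9

Final answer: 5/9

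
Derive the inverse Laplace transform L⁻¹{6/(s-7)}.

L⁻¹{1/(s-a)} = e^(at), so L⁻¹{1/(s-7)} = e^(7t), and L⁻¹{6/(s-7)} = 6·e^(7t)

Final answer: 6·e^(7t)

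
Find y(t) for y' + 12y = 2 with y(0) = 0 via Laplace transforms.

sY + 12Y = 2/s. Y = 2/(s(s+12)). Partial fractions: Y = 1/6/s - 1/6/(s+12)

Final answer: y(t) = 1/6(1 - e^(-12t))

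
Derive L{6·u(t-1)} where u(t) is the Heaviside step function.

L{u(t-a)} = e^(-as)/s. Here a=1, so L{u(t-1)} = e^(-s)/s, and L{6·u(t-1)} = 6·e^(-s)/s

Final answer: 6·e^(-s)/s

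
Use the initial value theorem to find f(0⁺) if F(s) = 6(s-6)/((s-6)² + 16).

f(0⁺) = lim_{s→∞} sF(s) = lim_{s→∞} 6s(s-6)/((s-6)² + 16) = 6

Final answer: 6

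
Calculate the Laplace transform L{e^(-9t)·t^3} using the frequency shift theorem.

L{e^(at)·t^n} = n!/(s-a)^(n+1), so L{e^(-9t)·t^3} = 6/(s+9)^4

Final answer: 6/(s+9)^4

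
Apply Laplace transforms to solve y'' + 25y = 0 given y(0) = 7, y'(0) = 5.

L{y''} + 25L{y} = 0. s²Y - 7s - 5 + 25Y = 0. Y(s² + 25) = 7s + 5. Y = (7s + 5)/(s² + 25). Inverting: y(t) = 7cos(5t) + sin(5t)

Final answer: y(t) = 7cos(5t) + sin(5t)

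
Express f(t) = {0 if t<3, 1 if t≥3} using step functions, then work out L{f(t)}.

f(t) = u(t-3). L{u(t-3)} = e^(-3s)/s, so L{f(t)} = e^(-3s)/s

Final answer: e^(-3s)/s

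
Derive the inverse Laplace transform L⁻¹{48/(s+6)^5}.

L⁻¹{n!/(s-a)^(n+1)} = t^n·e^(at) with n=4, a=-6. So L⁻¹{24/(s+6)^5} = t^4·e^(-6t), and L⁻¹{48/(s+6)^5} = (48/24)·t^4·e^(-6t) = 2·t^4·e^(-6t)

Final answer: 2·t^4·e^(-6t)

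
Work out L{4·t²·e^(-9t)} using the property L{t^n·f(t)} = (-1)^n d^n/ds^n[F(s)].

L{e^(-9t)} = 1/(s+9). d/ds[1/(s+9)] = -1/(s+9)². d²/ds²[1/(s+9)] = 2/(s+9)³. So L{t²·e^(-9t)} = (-1)² · 2/(s+9)³ = 2/(s+9)³. Then L{4·t²·e^(-9t)} = 4·2/(s+9)³ = 8/(s+9)³

Final answer: 8/(s+9)³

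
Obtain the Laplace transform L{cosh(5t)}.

L{cosh(ωt)} = s/(s² - ω²), so L{cosh(5t)} = s/(s² - 25)

Final answer: s/(s² - 25)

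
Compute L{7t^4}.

L{t^n} = n!/s^(n+1). So L{7t^4} = 7·4!/s^5 = 168/s^5

Final answer: 168/s^5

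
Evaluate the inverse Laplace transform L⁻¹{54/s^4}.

L⁻¹{n!/s^(n+1)} = t^n with n=3. So L⁻¹{6/s^4} = t^3, and L⁻¹{54/s^4} = (54/6)·t^3 = 9·t^3

Final answer: 9·t^3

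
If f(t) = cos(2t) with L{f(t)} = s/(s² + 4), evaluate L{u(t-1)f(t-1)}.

Time shift theorem: L{u(t-a)f(t-a)} = e^(-as)F(s). Here a=1, F(s) = s/(s² + 4), so L{u(t-1)f(t-1)} = e^(-s)·s/(s² + 4)

Final answer: e^(-s)·s/(s² + 4)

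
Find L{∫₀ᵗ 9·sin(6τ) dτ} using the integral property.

L{∫₀ᵗ f(τ)dτ} = F(s)/s with F(s) = 54/(s² + 36), so the result is (54/(s² + 36))/s = 54/(s(s² + 36))

Final answer: 54/(s(s² + 36))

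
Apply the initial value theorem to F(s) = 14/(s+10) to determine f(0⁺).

f(0⁺) = lim_{s→∞} s·14/(s+10) = lim_{s→∞} 14s/(s+10) = 14

Final answer: 14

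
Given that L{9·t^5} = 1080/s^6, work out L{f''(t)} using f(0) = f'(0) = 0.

L{f''(t)} = s²F(s) - sf(0) - f'(0) = s²·1080/s^6 - 0 - 0 = 1080/s^4

Final answer: 1080/s^4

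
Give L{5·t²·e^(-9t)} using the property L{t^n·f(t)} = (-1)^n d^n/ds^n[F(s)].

L{e^(-9t)} = 1/(s+9). d/ds[1/(s+9)] = -1/(s+9)². d²/ds²[1/(s+9)] = 2/(s+9)³. So L{t²·e^(-9t)} = (-1)² · 2/(s+9)³ = 2/(s+9)³. Then L{5·t²·e^(-9t)} = 5·2/(s+9)³ = 10/(s+9)³

Final answer: 10/(s+9)³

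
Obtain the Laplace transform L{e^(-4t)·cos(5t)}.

L{e^(at)·cos(ωt)} = (s-a)/((s-a)² + ω²), so L{e^(-4t)·cos(5t)} = (s+4)/((s+4)² + 25)

Final answer: (s+4)/((s+4)² + 25)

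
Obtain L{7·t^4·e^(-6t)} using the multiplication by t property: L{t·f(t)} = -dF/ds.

Using L{t^n·e^(at)} = n!/(s-a)^(n+1), L{t^4·e^(-6t)} = 24/(s+6)^5, so L{7·t^4·e^(-6t)} = 7·24/(s+6)^5 = 168/(s+6)^5

Final answer: 168/(s+6)^5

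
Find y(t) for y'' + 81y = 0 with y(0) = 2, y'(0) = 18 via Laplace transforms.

L{y''} + 81L{y} = 0. s²Y - 2s - 18 + 81Y = 0. Y(s² + 81) = 2s + 18. Y = (2s + 18)/(s² + 81). Inverting: y(t) = 2cos(9t) + 2sin(9t)

Final answer: y(t) = 2cos(9t) + 2sin(9t)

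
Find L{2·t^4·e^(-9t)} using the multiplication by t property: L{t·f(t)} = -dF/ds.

Using L{t^n·e^(at)} = n!/(s-a)^(n+1), L{t^4·e^(-9t)} = 24/(s+9)^5, so L{2·t^4·e^(-9t)} = 2·24/(s+9)^5 = 48/(s+9)^5

Final answer: 48/(s+9)^5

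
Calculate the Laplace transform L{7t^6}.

L{7t^6} = 7 · L{t^6} = 7 · 720/s^7 = 5040/s^7

Final answer: 5040/s^7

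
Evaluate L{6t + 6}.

L{6t + 6} = 6·L{t} + 6·L{1} = 6/s² + 6/s

Final answer: 6/s² + 6/s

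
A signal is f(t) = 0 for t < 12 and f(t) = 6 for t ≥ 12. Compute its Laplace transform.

f(t) = 6·u(t-12). L{u(t-12)} = e^(-12s)/s, so L{f(t)} = 6·e^(-12s)/s

Final answer: 6·e^(-12s)/s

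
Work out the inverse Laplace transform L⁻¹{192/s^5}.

L⁻¹{n!/s^(n+1)} = t^n with n=4. So L⁻¹{24/s^5} = t^4, and L⁻¹{192/s^5} = (192/24)·t^4 = 8·t^4

Final answer: 8·t^4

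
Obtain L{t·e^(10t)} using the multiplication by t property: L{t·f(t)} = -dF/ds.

Using L{t^n·e^(at)} = n!/(s-a)^(n+1), L{t·e^(10t)} = 1/(s-10)^2

Final answer: 1/(s-10)^2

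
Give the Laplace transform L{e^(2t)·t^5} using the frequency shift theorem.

L{e^(at)·t^n} = n!/(s-a)^(n+1), so L{e^(2t)·t^5} = 120/(s-2)^6

Final answer: 120/(s-2)^6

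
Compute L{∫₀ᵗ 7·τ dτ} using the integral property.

L{∫₀ᵗ f(τ)dτ} = F(s)/s with f(t) = 7t. F(s) = 7/s^2, so L{∫₀ᵗ 7·τ dτ} = (7/s^2)/s = 7/s^3. (Check: ∫₀ᵗ 7·τ dτ = 7t^2/2.)

Final answer: 7/s^3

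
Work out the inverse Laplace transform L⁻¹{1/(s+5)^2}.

L⁻¹{n!/(s-a)^(n+1)} = t^n·e^(at), so L⁻¹{1/(s+5)^2} = t·e^(-5t)

Final answer: t·e^(-5t)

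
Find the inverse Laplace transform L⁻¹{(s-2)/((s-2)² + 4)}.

Using frequency shift, L⁻¹{(s-2)/((s-2)² + 4)} = e^(2t)·cos(2t)

Final answer: e^(2t)·cos(2t)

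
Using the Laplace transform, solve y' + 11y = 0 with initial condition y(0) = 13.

L{y'} + 11L{y} = 0. sY - 13 + 11Y = 0. Y(s+11) = 13. Y = 13/(s+11)

Final answer: y(t) = 13e^(-11t)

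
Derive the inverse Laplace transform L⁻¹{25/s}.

L⁻¹{c/s} = c, so L⁻¹{25/s} = 25

Final answer: 25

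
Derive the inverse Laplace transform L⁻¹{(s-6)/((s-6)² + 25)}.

Using frequency shift, L⁻¹{(s-6)/((s-6)² + 25)} = e^(6t)·cos(5t)

Final answer: e^(6t)·cos(5t)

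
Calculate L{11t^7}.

L{t^n} = n!/s^(n+1). So L{11t^7} = 11·7!/s^8 = 55440/s^8

Final answer: 55440/s^8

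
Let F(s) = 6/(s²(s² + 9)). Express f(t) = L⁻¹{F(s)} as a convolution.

6/(s²(s² + 9)) = (1/s²)·(6/(s² + 9)) = L{t}·L{2·sin(3t)}. So f(t) = t*(2·sin(3t)) = ∫₀ᵗ 2τ·sin(3(t-τ)) dτ

Final answer: ∫₀ᵗ 2τ·sin(3(t-τ)) dτ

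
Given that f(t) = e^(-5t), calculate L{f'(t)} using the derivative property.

f(0) = 1, F(s) = 1/(s+5). L{f'(t)} = s·F(s) - f(0) = s/(s+5) - 1 = (s - (s+5))/(s+5) = -5/(s+5)

Final answer: -5/(s+5)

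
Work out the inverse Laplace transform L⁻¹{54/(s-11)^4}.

L⁻¹{n!/(s-a)^(n+1)} = t^n·e^(at) with n=3, a=11. So L⁻¹{6/(s-11)^4} = t^3·e^(11t), and L⁻¹{54/(s-11)^4} = (54/6)·t^3·e^(11t) = 9·t^3·e^(11t)

Final answer: 9·t^3·e^(11t)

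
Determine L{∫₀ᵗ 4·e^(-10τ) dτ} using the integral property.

L{∫₀ᵗ f(τ)dτ} = F(s)/s with F(s) = 4/(s+10), so L{∫₀ᵗ 4·e^(-10τ) dτ} = 4/(s(s+10))

Final answer: 4/(s(s+10))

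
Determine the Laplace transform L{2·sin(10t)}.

L{sin(ωt)} = ω/(s² + ω²), so L{sin(10t)} = 10/(s² + 100). Then L{2·sin(10t)} = 2·10/(s² + 100) = 20/(s² + 100)

Final answer: 20/(s² + 100)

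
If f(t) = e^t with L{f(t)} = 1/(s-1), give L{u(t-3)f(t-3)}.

Time shift theorem: L{u(t-a)f(t-a)} = e^(-as)F(s). Here a=3, F(s) = 1/(s-1), so L{u(t-3)f(t-3)} = e^(-3s)·1/(s-1)

Final answer: e^(-3s)·1/(s-1)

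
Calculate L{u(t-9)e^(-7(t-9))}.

u(t-a)f(t-a) with f(t)=e^(-7t). L{e^(-7t)} = 1/(s+7). By time shift: e^(-9s)/(s+7)

Final answer: e^(-9s)/(s+7)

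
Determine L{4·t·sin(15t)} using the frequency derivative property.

L{sin(15t)} = 15/(s² + 225). By L{t·f(t)} = -F'(s): -d/ds[15/(s² + 225)] = -(15)·(-2s)/(s² + 225)² = 30s/(s² + 225)². Then L{4·t·sin(15t)} = 4·30s/(s² + 225)² = 120s/(s² + 225)²

Final answer: 120s/(s² + 225)²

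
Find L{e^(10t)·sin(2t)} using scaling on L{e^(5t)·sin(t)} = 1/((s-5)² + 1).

Scaling with a=2: L{e^(10t)·sin(2t)} = (1/2) · 1/((s/2-5)² + 1). Simplifying: 2/((s-10)² + 4)

Final answer: 2/((s-10)² + 4)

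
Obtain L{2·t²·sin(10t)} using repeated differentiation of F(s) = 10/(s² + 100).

F(s) = 10/(s² + 100). F'(s) = -20s/(s² + 100)². F''(s) = -20(100 - 3s²)/(s² + 100)³ = (60s² - 2000)/(s² + 100)³. So L{t²·sin(10t)} = (-1)² F''(s) = (60s² - 2000)/(s² + 100)³. Then L{2·t²·sin(10t)} = 2·(60s² - 2000)/(s² + 100)³ = (120s² - 4000)/(s² + 100)³

Final answer: (120s² - 4000)/(s² + 100)³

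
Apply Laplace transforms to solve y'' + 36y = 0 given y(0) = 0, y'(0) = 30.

L{y''} + 36L{y} = 0. s²Y - 0 - 30 + 36Y = 0. Y(s² + 36) = 30. Y = (30)/(s² + 36). Inverting: y(t) = 5sin(6t)

Final answer: y(t) = 5sin(6t)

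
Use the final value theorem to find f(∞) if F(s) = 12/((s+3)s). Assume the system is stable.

f(∞) = lim_{s→0} sF(s) = lim_{s→0} 12/(s+3) = 4

Final answer: 4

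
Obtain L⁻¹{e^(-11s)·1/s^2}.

L⁻¹{1/s^2} = t. By the time shift theorem, L⁻¹{e^(-as)F(s)} = u(t-a)f(t-a) with a=11, so L⁻¹{e^(-11s)·1/s^2} = u(t-11)·(t-11)

Final answer: u(t-11)·(t-11)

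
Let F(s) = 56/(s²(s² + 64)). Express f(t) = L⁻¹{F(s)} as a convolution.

56/(s²(s² + 64)) = (1/s²)·(56/(s² + 64)) = L{t}·L{7·sin(8t)}. So f(t) = t*(7·sin(8t)) = ∫₀ᵗ 7τ·sin(8(t-τ)) dτ

Final answer: ∫₀ᵗ 7τ·sin(8(t-τ)) dτ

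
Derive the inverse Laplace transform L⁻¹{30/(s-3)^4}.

L⁻¹{n!/(s-a)^(n+1)} = t^n·e^(at) with n=3, a=3. So L⁻¹{6/(s-3)^4} = t^3·e^(3t), and L⁻¹{30/(s-3)^4} = (30/6)·t^3·e^(3t) = 5·t^3·e^(3t)

Final answer: 5·t^3·e^(3t)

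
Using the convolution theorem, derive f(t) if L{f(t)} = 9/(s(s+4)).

9/(s(s+4)) = (9/s)·(1/(s+4)) = L{9}·L{e^(-4t)}. By convolution, f(t) = 9*e^(-4t) = ∫₀ᵗ 9·e^(-4τ) dτ = 9·(1 - e^(-4t))/4

Final answer: 9·(1 - e^(-4t))/4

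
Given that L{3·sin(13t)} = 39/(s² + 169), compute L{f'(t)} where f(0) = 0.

L{f'(t)} = s·F(s) - f(0) = s·39/(s² + 169) - 0 = 39s/(s² + 169)

Final answer: 39s/(s² + 169)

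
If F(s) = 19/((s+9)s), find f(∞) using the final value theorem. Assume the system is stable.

f(∞) = lim_{s→0} sF(s) = lim_{s→0} 19/(s+9) = 19/9

Final answer: 19/9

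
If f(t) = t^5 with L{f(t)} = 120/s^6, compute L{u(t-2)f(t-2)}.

Time shift theorem: L{u(t-a)f(t-a)} = e^(-as)F(s). Here a=2, F(s) = 120/s^6, so L{u(t-2)f(t-2)} = e^(-2s)·120/s^6

Final answer: e^(-2s)·120/s^6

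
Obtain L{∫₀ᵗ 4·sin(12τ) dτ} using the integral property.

L{∫₀ᵗ f(τ)dτ} = F(s)/s with F(s) = 48/(s² + 144), so the result is (48/(s² + 144))/s = 48/(s(s² + 144))

Final answer: 48/(s(s² + 144))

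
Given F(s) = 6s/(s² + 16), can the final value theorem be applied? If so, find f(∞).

The final value theorem requires all poles of sF(s) in the left half-plane. sF(s) = 6s²/(s² + 16) has poles at s = ±4i (imaginary axis). Theorem does NOT apply (oscillatory system).

Final answer: Not applicable (oscillatory)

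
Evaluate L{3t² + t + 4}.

L{3t² + t + 4} = 3·2/s³ + 1/s² + 4/s = 6/s³ + 1/s² + 4/s

Final answer: 6/s³ + 1/s² + 4/s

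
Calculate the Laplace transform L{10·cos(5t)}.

L{cos(ωt)} = s/(s² + ω²), so L{cos(5t)} = s/(s² + 25). Then L{10·cos(5t)} = 10·s/(s² + 25) = 10s/(s² + 25)

Final answer: 10s/(s² + 25)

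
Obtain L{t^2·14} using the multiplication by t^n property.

L{14} = 14/s. d^1/ds^1[1/s] = -1/s². d^2/ds^2[1/s] = 2/s^3. So L{t^2} = (-1)^{2}·2/s^3 = 2/s^3. Then L{t^2·14} = 14·2/s^3 = 28/s^3

Final answer: 28/s^3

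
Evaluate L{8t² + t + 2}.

L{8t² + t + 2} = 8·2/s³ + 1/s² + 2/s = 16/s³ + 1/s² + 2/s

Final answer: 16/s³ + 1/s² + 2/s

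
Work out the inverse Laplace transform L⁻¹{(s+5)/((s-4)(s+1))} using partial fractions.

Using partial fractions, f(t) = (9e^(4t) - 4e^(-t))/5

Final answer: (9e^(4t) - 4e^(-t))/5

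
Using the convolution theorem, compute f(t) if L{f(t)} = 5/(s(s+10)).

5/(s(s+10)) = (5/s)·(1/(s+10)) = L{5}·L{e^(-10t)}. By convolution, f(t) = 5*e^(-10t) = ∫₀ᵗ 5·e^(-10τ) dτ = 5·(1 - e^(-10t))/10

Final answer: 5·(1 - e^(-10t))/10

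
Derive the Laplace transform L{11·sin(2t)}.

L{sin(ωt)} = ω/(s² + ω²), so L{sin(2t)} = 2/(s² + 4). Then L{11·sin(2t)} = 11·2/(s² + 4) = 22/(s² + 4)

Final answer: 22/(s² + 4)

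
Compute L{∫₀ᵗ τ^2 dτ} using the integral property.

L{∫₀ᵗ f(τ)dτ} = F(s)/s with f(t) = t^2. F(s) = 2/s^3, so L{∫₀ᵗ τ^2 dτ} = (2/s^3)/s = 2/s^4. (Check: ∫₀ᵗ τ^2 dτ = t^3/3.)

Final answer: 2/s^4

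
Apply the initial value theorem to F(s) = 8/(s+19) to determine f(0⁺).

f(0⁺) = lim_{s→∞} s·8/(s+19) = lim_{s→∞} 8s/(s+19) = 8

Final answer: 8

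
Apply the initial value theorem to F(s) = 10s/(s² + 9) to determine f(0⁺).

f(0⁺) = lim_{s→∞} s·10s/(s² + 9) = lim_{s→∞} 10s²/(s² + 9) = 10

Final answer: 10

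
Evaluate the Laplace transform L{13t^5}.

L{13t^5} = 13 · L{t^5} = 13 · 120/s^6 = 1560/s^6

Final answer: 1560/s^6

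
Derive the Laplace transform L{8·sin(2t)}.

L{sin(ωt)} = ω/(s² + ω²), so L{sin(2t)} = 2/(s² + 4). Then L{8·sin(2t)} = 8·2/(s² + 4) = 16/(s² + 4)

Final answer: 16/(s² + 4)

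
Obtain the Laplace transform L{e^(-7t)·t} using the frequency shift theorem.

L{e^(at)·t^n} = n!/(s-a)^(n+1), so L{e^(-7t)·t} = 1/(s+7)^2

Final answer: 1/(s+7)^2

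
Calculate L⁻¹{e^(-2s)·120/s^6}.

L⁻¹{120/s^6} = t^5. By the time shift theorem, L⁻¹{e^(-as)F(s)} = u(t-a)f(t-a) with a=2, so L⁻¹{e^(-2s)·120/s^6} = u(t-2)·(t-2)^5

Final answer: u(t-2)·(t-2)^5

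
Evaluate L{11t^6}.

L{t^n} = n!/s^(n+1). So L{11t^6} = 11·6!/s^7 = 7920/s^7

Final answer: 7920/s^7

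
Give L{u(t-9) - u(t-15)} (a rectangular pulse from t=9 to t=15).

L{u(t-a)} = e^(-as)/s. L{u(t-9) - u(t-15)} = (e^(-9s) - e^(-15s))/s

Final answer: (e^(-9s) - e^(-15s))/s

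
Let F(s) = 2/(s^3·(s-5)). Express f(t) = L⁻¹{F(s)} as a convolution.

2/(s^3·(s-5)) = (2/s^3)·(1/(s-5)) = L{t^2}·L{e^(5t)}. So f(t) = t^2*e^(5t) = ∫₀ᵗ τ^2·e^(5(t-τ)) dτ

Final answer: ∫₀ᵗ τ^2·e^(5(t-τ)) dτ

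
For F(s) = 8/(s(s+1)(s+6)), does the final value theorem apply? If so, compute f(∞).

Poles of sF(s) = 8/((s+1)(s+6)) are at s = -1 and s = -6, both in the left half-plane. Theorem applies. f(∞) = lim_{s→0} sF(s) = 8/(1·6) = 4/3

Final answer: 4/3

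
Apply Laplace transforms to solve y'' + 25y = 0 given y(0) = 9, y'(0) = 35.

L{y''} + 25L{y} = 0. s²Y - 9s - 35 + 25Y = 0. Y(s² + 25) = 9s + 35. Y = (9s + 35)/(s² + 25). Inverting: y(t) = 9cos(5t) + 7sin(5t)

Final answer: y(t) = 9cos(5t) + 7sin(5t)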